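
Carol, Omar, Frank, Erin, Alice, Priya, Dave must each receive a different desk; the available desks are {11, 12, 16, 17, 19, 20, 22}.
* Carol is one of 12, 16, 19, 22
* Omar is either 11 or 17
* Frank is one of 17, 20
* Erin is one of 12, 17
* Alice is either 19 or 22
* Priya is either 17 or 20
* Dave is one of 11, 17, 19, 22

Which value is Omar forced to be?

The 7 variables together cover exactly {11, 12, 16, 17, 19, 20, 22} — 7 values for 7 variables — and 16 appears only in Carol's list, so Carol = 16.
Among the 6 still-open variables, 12 fits only Erin (and all 6 values in {11, 12, 17, 19, 20, 22} must be used), so Erin = 12.
Frank and Priya share exactly the 2 values {17, 20}; by pigeonhole those values go to them, so strike 17, 20 from Omar, Dave.
So Omar = 11.

11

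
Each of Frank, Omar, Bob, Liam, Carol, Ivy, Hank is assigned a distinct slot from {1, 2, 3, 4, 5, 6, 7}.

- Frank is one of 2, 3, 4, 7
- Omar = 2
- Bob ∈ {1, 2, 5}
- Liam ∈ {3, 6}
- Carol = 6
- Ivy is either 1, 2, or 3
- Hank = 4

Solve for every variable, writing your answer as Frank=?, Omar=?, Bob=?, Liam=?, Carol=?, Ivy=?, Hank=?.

Frank=7, Omar=2, Bob=5, Liam=3, Carol=6, Ivy=1, Hank=4

Omar's domain is down to {2}, so Omar = 2. So Frank, Bob, Ivy can't be 2.
Carol must be 6 (only option left). Remove 6 from Liam.
Hank's domain is down to {4}, so Hank = 4. Eliminate 4 elsewhere: Frank.
Liam has just one choice, so Liam = 3. Strike 3 from Frank, Ivy.
That leaves Ivy = 1. Remove 1 from Bob.
That leaves Frank = 7.
Bob has just one choice, so Bob = 5.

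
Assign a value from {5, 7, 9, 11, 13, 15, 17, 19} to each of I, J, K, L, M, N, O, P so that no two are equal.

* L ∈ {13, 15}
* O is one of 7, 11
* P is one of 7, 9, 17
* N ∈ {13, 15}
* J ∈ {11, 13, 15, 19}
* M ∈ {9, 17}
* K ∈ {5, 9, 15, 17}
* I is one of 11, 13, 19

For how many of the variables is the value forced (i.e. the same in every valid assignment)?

2

Among the 8 variables, 5 fits only K (and all 8 values in {5, 7, 9, 11, 13, 15, 17, 19} must be used), so K = 5.
L and N share exactly the 2 values {13, 15}; by pigeonhole those values go to them, so strike 13, 15 from I, J.
I and J between them cover only {11, 19} — a naked pair. Remove those values from O.
That leaves O = 7. So P can't be 7.
Determined: K=5, O=7. The other variables each still have more than one consistent value. That makes 2.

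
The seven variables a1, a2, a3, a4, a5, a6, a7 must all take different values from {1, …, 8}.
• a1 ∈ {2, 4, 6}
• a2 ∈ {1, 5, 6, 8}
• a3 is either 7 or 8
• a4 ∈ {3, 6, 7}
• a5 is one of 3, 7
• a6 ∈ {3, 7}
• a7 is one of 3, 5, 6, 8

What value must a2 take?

1

a5 and a6 between them cover only {3, 7} — a naked pair. Remove those values from a3, a4, a7.
a3 has just one choice, so a3 = 8. Remove 8 from a2, a7.
a4's domain is down to {6}, so a4 = 6. Strike 6 from a1, a2, a7.
a7's domain is down to {5}, so a7 = 5. Remove 5 from a2.
So a2 = 1.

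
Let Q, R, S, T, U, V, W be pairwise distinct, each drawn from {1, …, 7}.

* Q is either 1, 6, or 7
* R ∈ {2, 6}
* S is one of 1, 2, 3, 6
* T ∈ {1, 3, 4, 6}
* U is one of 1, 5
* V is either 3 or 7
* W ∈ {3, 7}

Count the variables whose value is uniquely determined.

The 7 variables together cover exactly {1, 2, 3, 4, 5, 6, 7} — 7 values for 7 variables — and 4 appears only in T's list, so T = 4.
The 6 still-open variables together cover exactly {1, 2, 3, 5, 6, 7} — 6 values for 6 variables — and 5 appears only in U's list, so U = 5.
V and W between them cover only {3, 7} — a naked pair. Remove those values from Q, S.
Determined: T=4, U=5. The other variables each still have more than one consistent value. That makes 2.

2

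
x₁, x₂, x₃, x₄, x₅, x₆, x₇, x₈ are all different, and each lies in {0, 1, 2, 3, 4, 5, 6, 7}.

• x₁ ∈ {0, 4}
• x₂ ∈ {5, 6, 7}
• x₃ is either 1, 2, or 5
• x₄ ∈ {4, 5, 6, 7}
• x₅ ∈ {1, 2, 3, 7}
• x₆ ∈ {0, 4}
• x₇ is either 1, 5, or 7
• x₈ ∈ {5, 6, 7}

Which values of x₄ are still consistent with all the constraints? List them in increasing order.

The 8 variables together cover exactly {0, 1, 2, 3, 4, 5, 6, 7} — 8 values for 8 variables — and 3 appears only in x₅'s list, so x₅ = 3.
The 7 still-open variables together cover exactly {0, 1, 2, 4, 5, 6, 7} — 7 values for 7 variables — and 2 appears only in x₃'s list, so x₃ = 2.
The 6 still-open variables draw from only 6 values {0, 1, 4, 5, 6, 7}, so each is used; only x₇ can be 1, hence x₇ = 1.
x₁ and x₆ between them cover only {0, 4} — a naked pair. Remove those values from x₄.
No further eliminations apply; x₄ can still be any of 5, 6, 7.

5, 6, 7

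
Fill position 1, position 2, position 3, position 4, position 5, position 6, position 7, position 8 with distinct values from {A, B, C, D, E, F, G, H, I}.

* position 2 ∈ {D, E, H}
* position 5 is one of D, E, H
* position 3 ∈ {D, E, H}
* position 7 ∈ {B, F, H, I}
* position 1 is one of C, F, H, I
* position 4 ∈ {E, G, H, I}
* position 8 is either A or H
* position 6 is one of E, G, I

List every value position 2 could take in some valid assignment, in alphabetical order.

position 2, position 3, position 5 share exactly the 3 values {D, E, H}; by pigeonhole those values go to them, so strike D, E, H from position 1, position 4, position 6, position 7, position 8.
position 8 has just one choice, so position 8 = A.
The 2 variables position 4 and position 6 are confined to {G, I}, which locks those values in; drop them from position 1, position 7.
No further eliminations apply; position 2 can still be any of D, E, H.

D, E, H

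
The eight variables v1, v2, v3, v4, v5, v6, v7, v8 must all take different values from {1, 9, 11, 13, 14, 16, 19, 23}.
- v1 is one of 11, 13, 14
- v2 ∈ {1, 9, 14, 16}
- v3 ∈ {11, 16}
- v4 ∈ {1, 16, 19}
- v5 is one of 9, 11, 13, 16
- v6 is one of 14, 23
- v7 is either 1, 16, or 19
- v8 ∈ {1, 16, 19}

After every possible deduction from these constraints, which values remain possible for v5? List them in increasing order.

9, 13

Among the 8 variables, 23 fits only v6 (and all 8 values in {1, 9, 11, 13, 14, 16, 19, 23} must be used), so v6 = 23.
v4, v7, v8 between them cover only {1, 16, 19} — a naked triple. Remove those values from v2, v3, v5.
v3's domain is down to {11}, so v3 = 11. Strike 11 from v1, v5.
No further eliminations apply; v5 can still be any of 9, 13.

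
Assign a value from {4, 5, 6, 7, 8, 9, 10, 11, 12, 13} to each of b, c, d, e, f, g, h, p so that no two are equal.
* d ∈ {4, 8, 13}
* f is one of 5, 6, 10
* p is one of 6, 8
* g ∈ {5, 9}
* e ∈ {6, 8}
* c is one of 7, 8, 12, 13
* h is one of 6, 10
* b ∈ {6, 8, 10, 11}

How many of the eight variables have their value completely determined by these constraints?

4

e and p share exactly the 2 values {6, 8}; by pigeonhole those values go to them, so strike 6, 8 from b, c, d, f, h.
h must be 10 (only option left). So b, f can't be 10.
b has just one choice, so b = 11.
f must be 5 (only option left). Remove 5 from g.
g's domain is down to {9}, so g = 9.
Determined: b=11, f=5, g=9, h=10. The other variables each still have more than one consistent value. That makes 4.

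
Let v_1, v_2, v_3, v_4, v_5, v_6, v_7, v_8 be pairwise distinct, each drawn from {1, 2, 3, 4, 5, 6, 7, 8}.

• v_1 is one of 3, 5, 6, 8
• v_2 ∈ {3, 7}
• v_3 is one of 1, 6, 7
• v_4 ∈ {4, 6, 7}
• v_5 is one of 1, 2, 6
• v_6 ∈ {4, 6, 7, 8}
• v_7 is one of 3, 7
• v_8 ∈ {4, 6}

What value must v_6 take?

8

The 8 variables draw from only 8 values {1, 2, 3, 4, 5, 6, 7, 8}, so each is used; only v_5 can be 2, hence v_5 = 2.
The 7 still-open variables together cover exactly {1, 3, 4, 5, 6, 7, 8} — 7 values for 7 variables — and 1 appears only in v_3's list, so v_3 = 1.
The 6 still-open variables draw from only 6 values {3, 4, 5, 6, 7, 8}, so each is used; only v_1 can be 5, hence v_1 = 5.
Among the 5 still-open variables, 8 fits only v_6 (and all 5 values in {3, 4, 6, 7, 8} must be used), so v_6 = 8.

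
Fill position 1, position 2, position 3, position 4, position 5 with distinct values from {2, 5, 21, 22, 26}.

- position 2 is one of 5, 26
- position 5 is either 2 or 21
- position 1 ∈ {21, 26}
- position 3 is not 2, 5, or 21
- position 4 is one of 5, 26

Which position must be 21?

position 1

Among the 5 variables, 2 fits only position 5 (and all 5 values in {2, 5, 21, 22, 26} must be used), so position 5 = 2.
Among the 4 still-open variables, 21 fits only position 1 (and all 4 values in {5, 21, 22, 26} must be used), so position 1 = 21.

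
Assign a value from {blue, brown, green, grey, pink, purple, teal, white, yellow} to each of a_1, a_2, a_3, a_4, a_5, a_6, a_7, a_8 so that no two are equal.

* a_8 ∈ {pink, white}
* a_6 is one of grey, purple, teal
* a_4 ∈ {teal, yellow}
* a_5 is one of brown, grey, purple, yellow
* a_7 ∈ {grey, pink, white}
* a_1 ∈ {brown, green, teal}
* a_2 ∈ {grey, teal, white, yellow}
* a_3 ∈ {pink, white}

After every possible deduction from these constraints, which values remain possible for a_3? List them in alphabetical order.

The 8 variables draw from only 8 values {brown, green, grey, pink, purple, teal, white, yellow}, so each is used; only a_1 can be green, hence a_1 = green.
The 7 still-open variables together cover exactly {brown, grey, pink, purple, teal, white, yellow} — 7 values for 7 variables — and brown appears only in a_5's list, so a_5 = brown.
The 6 still-open variables draw from only 6 values {grey, pink, purple, teal, white, yellow}, so each is used; only a_6 can be purple, hence a_6 = purple.
The 2 variables a_3 and a_8 are confined to {pink, white}, which locks those values in; drop them from a_2, a_7.
a_7 has just one choice, so a_7 = grey. Remove grey from a_2.
No further eliminations apply; a_3 can still be any of pink, white.

pink, white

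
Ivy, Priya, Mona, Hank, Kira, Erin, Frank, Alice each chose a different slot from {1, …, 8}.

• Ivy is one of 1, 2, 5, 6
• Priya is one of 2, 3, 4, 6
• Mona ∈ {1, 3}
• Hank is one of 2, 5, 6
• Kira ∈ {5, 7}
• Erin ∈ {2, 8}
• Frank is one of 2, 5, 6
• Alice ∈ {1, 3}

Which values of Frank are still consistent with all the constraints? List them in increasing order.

The 8 variables draw from only 8 values {1, 2, 3, 4, 5, 6, 7, 8}, so each is used; only Priya can be 4, hence Priya = 4.
The 7 still-open variables draw from only 7 values {1, 2, 3, 5, 6, 7, 8}, so each is used; only Kira can be 7, hence Kira = 7.
Among the 6 still-open variables, 8 fits only Erin (and all 6 values in {1, 2, 3, 5, 6, 8} must be used), so Erin = 8.
Mona and Alice between them cover only {1, 3} — a naked pair. Remove those values from Ivy.
No further eliminations apply; Frank can still be any of 2, 5, 6.

2, 5, 6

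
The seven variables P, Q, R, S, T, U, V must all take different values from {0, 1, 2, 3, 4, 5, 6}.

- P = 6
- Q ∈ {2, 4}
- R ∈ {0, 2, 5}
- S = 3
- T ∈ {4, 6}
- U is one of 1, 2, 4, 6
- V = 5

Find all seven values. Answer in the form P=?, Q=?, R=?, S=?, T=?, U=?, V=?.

P's domain is down to {6}, so P = 6. Eliminate 6 elsewhere: T, U.
S has just one choice, so S = 3.
T has just one choice, so T = 4. Eliminate 4 elsewhere: Q, U.
V's domain is down to {5}, so V = 5. Eliminate 5 elsewhere: R.
That leaves Q = 2. Remove 2 from R, U.
R's domain is down to {0}, so R = 0.
U has just one choice, so U = 1.

P=6, Q=2, R=0, S=3, T=4, U=1, V=5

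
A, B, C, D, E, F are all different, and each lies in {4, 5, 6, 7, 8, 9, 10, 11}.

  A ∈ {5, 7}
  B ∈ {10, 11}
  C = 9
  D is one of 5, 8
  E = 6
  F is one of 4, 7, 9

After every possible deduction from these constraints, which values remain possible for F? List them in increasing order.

C's domain is down to {9}, so C = 9. So F can't be 9.
That leaves E = 6.
No further eliminations apply; F can still be any of 4, 7.

4, 7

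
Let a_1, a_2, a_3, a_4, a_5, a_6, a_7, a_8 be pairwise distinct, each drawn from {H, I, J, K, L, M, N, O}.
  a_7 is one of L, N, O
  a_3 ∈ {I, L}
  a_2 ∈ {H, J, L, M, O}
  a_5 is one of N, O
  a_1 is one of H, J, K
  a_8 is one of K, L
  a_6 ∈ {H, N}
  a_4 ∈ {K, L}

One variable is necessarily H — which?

Among the 8 variables, I fits only a_3 (and all 8 values in {H, I, J, K, L, M, N, O} must be used), so a_3 = I.
The 7 still-open variables draw from only 7 values {H, J, K, L, M, N, O}, so each is used; only a_2 can be M, hence a_2 = M.
The 6 still-open variables draw from only 6 values {H, J, K, L, N, O}, so each is used; only a_1 can be J, hence a_1 = J.
The 5 still-open variables draw from only 5 values {H, K, L, N, O}, so each is used; only a_6 can be H, hence a_6 = H.

a_6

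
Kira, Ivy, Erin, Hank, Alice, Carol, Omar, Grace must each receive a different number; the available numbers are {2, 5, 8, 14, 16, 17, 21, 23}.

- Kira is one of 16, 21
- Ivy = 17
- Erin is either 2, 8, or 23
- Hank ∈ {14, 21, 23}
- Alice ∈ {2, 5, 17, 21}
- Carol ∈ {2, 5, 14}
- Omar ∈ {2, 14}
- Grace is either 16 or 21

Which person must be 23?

Ivy must be 17 (only option left). Remove 17 from Alice.
Among the 7 still-open variables, 8 fits only Erin (and all 7 values in {2, 5, 8, 14, 16, 21, 23} must be used), so Erin = 8.
The 6 still-open variables draw from only 6 values {2, 5, 14, 16, 21, 23}, so each is used; only Hank can be 23, hence Hank = 23.

Hank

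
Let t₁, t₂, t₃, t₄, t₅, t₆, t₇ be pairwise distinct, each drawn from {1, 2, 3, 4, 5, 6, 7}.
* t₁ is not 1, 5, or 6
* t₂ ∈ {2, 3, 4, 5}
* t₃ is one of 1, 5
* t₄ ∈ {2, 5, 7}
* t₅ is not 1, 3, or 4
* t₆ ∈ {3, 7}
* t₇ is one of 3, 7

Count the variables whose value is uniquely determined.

2

Among the 7 variables, 1 fits only t₃ (and all 7 values in {1, 2, 3, 4, 5, 6, 7} must be used), so t₃ = 1.
Among the 6 still-open variables, 6 fits only t₅ (and all 6 values in {2, 3, 4, 5, 6, 7} must be used), so t₅ = 6.
t₆ and t₇ share exactly the 2 values {3, 7}; by pigeonhole those values go to them, so strike 3, 7 from t₁, t₂, t₄.
Determined: t₃=1, t₅=6. The other variables each still have more than one consistent value. That makes 2.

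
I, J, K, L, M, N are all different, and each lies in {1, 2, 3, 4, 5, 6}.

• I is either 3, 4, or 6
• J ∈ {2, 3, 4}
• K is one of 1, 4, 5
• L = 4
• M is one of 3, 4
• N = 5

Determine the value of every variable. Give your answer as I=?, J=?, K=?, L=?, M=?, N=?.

I=6, J=2, K=1, L=4, M=3, N=5

L's domain is down to {4}, so L = 4. So I, J, K, M can't be 4.
That leaves M = 3. Remove 3 from I, J.
N must be 5 (only option left). Strike 5 from K.
I has just one choice, so I = 6.
That leaves J = 2.
K's domain is down to {1}, so K = 1.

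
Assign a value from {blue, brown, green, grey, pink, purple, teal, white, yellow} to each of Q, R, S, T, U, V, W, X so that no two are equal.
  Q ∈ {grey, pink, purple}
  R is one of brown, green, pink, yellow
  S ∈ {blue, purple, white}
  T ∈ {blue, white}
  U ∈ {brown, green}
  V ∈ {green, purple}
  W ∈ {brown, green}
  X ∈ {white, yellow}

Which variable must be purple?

V

Among the 8 variables, grey fits only Q (and all 8 values in {blue, brown, green, grey, pink, purple, white, yellow} must be used), so Q = grey.
The 7 still-open variables together cover exactly {blue, brown, green, pink, purple, white, yellow} — 7 values for 7 variables — and pink appears only in R's list, so R = pink.
Among the 6 still-open variables, yellow fits only X (and all 6 values in {blue, brown, green, purple, white, yellow} must be used), so X = yellow.
The 2 variables U and W are confined to {brown, green}, which locks those values in; drop them from V.
So purple goes to V.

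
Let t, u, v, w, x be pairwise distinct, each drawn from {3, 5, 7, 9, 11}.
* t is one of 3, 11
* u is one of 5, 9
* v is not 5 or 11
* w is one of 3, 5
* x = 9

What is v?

7

x must be 9 (only option left). Eliminate 9 elsewhere: u, v.
u's domain is down to {5}, so u = 5. Eliminate 5 elsewhere: w.
That leaves w = 3. Remove 3 from t, v.
So v = 7.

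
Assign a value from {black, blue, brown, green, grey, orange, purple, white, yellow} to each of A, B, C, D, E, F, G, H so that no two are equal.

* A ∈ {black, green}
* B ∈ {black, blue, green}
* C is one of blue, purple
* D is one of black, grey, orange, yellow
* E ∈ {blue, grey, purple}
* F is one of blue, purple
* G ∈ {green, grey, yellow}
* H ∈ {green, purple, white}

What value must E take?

Among the 8 variables, orange fits only D (and all 8 values in {black, blue, green, grey, orange, purple, white, yellow} must be used), so D = orange.
The 7 still-open variables draw from only 7 values {black, blue, green, grey, purple, white, yellow}, so each is used; only H can be white, hence H = white.
The 6 still-open variables together cover exactly {black, blue, green, grey, purple, yellow} — 6 values for 6 variables — and yellow appears only in G's list, so G = yellow.
The 5 still-open variables draw from only 5 values {black, blue, green, grey, purple}, so each is used; only E can be grey, hence E = grey.

grey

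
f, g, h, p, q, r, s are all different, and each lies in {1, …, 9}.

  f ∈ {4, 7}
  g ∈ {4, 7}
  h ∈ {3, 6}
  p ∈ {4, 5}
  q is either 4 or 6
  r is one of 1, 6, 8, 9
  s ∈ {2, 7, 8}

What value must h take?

3

f and g between them cover only {4, 7} — a naked pair. Remove those values from p, q, s.
That leaves p = 5.
q must be 6 (only option left). Remove 6 from h, r.
So h = 3.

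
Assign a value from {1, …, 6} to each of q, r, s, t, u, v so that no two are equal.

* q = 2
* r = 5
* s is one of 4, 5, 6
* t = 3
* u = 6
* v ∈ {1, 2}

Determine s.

4

q must be 2 (only option left). Remove 2 from v.
That leaves r = 5. Eliminate 5 elsewhere: s.
t has just one choice, so t = 3.
That leaves u = 6. Remove 6 from s.
So s = 4.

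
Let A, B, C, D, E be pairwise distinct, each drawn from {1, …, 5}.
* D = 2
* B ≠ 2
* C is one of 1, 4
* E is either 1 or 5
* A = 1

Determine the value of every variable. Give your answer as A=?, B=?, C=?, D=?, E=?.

A must be 1 (only option left). Strike 1 from B, C, E.
That leaves C = 4. So B can't be 4.
That leaves D = 2.
That leaves E = 5. So B can't be 5.
B's domain is down to {3}, so B = 3.

A=1, B=3, C=4, D=2, E=5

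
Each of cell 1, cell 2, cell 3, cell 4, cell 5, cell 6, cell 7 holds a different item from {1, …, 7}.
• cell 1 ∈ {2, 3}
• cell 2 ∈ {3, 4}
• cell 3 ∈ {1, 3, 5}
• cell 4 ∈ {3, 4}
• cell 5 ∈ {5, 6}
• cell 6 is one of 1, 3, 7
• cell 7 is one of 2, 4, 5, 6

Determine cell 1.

The 7 variables together cover exactly {1, 2, 3, 4, 5, 6, 7} — 7 values for 7 variables — and 7 appears only in cell 6's list, so cell 6 = 7.
Among the 6 still-open variables, 1 fits only cell 3 (and all 6 values in {1, 2, 3, 4, 5, 6} must be used), so cell 3 = 1.
cell 2 and cell 4 between them cover only {3, 4} — a naked pair. Remove those values from cell 1, cell 7.
So cell 1 = 2.

2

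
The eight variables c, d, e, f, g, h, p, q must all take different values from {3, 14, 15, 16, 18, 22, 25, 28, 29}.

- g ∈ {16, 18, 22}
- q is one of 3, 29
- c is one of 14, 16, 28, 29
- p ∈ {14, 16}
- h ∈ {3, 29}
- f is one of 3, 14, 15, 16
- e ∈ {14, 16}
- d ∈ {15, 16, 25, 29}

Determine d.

25

e and p share exactly the 2 values {14, 16}; by pigeonhole those values go to them, so strike 14, 16 from c, d, f, g.
h and q between them cover only {3, 29} — a naked pair. Remove those values from c, d, f.
c must be 28 (only option left).
That leaves f = 15. Eliminate 15 elsewhere: d.
So d = 25.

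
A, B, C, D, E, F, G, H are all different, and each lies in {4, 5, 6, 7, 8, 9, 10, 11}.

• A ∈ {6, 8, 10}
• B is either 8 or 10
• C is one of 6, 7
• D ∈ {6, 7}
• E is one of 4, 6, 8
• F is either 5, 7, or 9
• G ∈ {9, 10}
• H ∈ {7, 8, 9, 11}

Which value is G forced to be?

9

The 8 variables together cover exactly {4, 5, 6, 7, 8, 9, 10, 11} — 8 values for 8 variables — and 4 appears only in E's list, so E = 4.
The 7 still-open variables together cover exactly {5, 6, 7, 8, 9, 10, 11} — 7 values for 7 variables — and 5 appears only in F's list, so F = 5.
Among the 6 still-open variables, 11 fits only H (and all 6 values in {6, 7, 8, 9, 10, 11} must be used), so H = 11.
The 5 still-open variables draw from only 5 values {6, 7, 8, 9, 10}, so each is used; only G can be 9, hence G = 9.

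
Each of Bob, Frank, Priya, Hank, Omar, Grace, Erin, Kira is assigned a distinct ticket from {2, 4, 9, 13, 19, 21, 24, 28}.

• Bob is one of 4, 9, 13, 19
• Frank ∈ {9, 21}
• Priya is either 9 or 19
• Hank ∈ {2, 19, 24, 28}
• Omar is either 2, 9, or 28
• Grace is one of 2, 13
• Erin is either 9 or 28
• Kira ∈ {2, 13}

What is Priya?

19

The 8 variables draw from only 8 values {2, 4, 9, 13, 19, 21, 24, 28}, so each is used; only Bob can be 4, hence Bob = 4.
The 7 still-open variables together cover exactly {2, 9, 13, 19, 21, 24, 28} — 7 values for 7 variables — and 21 appears only in Frank's list, so Frank = 21.
Among the 6 still-open variables, 24 fits only Hank (and all 6 values in {2, 9, 13, 19, 24, 28} must be used), so Hank = 24.
The 5 still-open variables together cover exactly {2, 9, 13, 19, 28} — 5 values for 5 variables — and 19 appears only in Priya's list, so Priya = 19.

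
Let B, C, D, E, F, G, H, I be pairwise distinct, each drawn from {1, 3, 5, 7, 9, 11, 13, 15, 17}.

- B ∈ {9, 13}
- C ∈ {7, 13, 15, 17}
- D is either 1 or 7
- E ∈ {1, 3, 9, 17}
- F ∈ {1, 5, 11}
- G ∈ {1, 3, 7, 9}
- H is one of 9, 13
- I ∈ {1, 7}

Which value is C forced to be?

15

B and H share exactly the 2 values {9, 13}; by pigeonhole those values go to them, so strike 9, 13 from C, E, G.
The 2 variables D and I are confined to {1, 7}, which locks those values in; drop them from C, E, F, G.
G has just one choice, so G = 3. Remove 3 from E.
E has just one choice, so E = 17. Remove 17 from C.
So C = 15.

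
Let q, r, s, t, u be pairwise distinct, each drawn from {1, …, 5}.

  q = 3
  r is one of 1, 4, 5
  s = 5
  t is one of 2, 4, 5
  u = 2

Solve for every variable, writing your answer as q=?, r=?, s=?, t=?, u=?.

q has just one choice, so q = 3.
s has just one choice, so s = 5. Remove 5 from r, t.
u's domain is down to {2}, so u = 2. Strike 2 from t.
t's domain is down to {4}, so t = 4. Eliminate 4 elsewhere: r.
r has just one choice, so r = 1.

q=3, r=1, s=5, t=4, u=2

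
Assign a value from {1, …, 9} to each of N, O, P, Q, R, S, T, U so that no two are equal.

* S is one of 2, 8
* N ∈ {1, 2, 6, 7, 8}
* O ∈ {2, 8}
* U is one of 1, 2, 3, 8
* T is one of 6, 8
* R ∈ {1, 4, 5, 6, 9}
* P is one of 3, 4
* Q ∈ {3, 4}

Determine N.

7

The 2 variables O and S are confined to {2, 8}, which locks those values in; drop them from N, T, U.
T has just one choice, so T = 6. Strike 6 from N, R.
P and Q between them cover only {3, 4} — a naked pair. Remove those values from R, U.
U has just one choice, so U = 1. Remove 1 from N, R.
So N = 7.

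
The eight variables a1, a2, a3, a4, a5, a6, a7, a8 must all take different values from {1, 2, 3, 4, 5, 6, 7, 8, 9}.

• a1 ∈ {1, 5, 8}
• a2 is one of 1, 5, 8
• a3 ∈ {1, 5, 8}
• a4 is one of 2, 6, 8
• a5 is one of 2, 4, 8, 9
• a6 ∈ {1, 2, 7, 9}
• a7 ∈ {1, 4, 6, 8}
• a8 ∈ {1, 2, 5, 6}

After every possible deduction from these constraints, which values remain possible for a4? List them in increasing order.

2, 6

The 8 variables together cover exactly {1, 2, 4, 5, 6, 7, 8, 9} — 8 values for 8 variables — and 7 appears only in a6's list, so a6 = 7.
The 7 still-open variables draw from only 7 values {1, 2, 4, 5, 6, 8, 9}, so each is used; only a5 can be 9, hence a5 = 9.
The 6 still-open variables together cover exactly {1, 2, 4, 5, 6, 8} — 6 values for 6 variables — and 4 appears only in a7's list, so a7 = 4.
a1, a2, a3 share exactly the 3 values {1, 5, 8}; by pigeonhole those values go to them, so strike 1, 5, 8 from a4, a8.
No further eliminations apply; a4 can still be any of 2, 6.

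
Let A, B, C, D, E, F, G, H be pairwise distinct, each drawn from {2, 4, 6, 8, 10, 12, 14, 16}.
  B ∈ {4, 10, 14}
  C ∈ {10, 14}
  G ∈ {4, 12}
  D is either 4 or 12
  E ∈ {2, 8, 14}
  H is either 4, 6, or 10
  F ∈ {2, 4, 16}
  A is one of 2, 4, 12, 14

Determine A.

Among the 8 variables, 6 fits only H (and all 8 values in {2, 4, 6, 8, 10, 12, 14, 16} must be used), so H = 6.
The 7 still-open variables draw from only 7 values {2, 4, 8, 10, 12, 14, 16}, so each is used; only E can be 8, hence E = 8.
The 6 still-open variables together cover exactly {2, 4, 10, 12, 14, 16} — 6 values for 6 variables — and 16 appears only in F's list, so F = 16.
Among the 5 still-open variables, 2 fits only A (and all 5 values in {2, 4, 10, 12, 14} must be used), so A = 2.

2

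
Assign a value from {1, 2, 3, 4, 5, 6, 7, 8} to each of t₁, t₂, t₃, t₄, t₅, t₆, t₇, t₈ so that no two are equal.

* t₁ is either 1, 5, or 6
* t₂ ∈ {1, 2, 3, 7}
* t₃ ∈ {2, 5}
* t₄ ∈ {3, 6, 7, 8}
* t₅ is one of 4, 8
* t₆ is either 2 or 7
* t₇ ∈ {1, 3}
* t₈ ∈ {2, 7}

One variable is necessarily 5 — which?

Among the 8 variables, 4 fits only t₅ (and all 8 values in {1, 2, 3, 4, 5, 6, 7, 8} must be used), so t₅ = 4.
The 7 still-open variables draw from only 7 values {1, 2, 3, 5, 6, 7, 8}, so each is used; only t₄ can be 8, hence t₄ = 8.
Among the 6 still-open variables, 6 fits only t₁ (and all 6 values in {1, 2, 3, 5, 6, 7} must be used), so t₁ = 6.
Among the 5 still-open variables, 5 fits only t₃ (and all 5 values in {1, 2, 3, 5, 7} must be used), so t₃ = 5.

t₃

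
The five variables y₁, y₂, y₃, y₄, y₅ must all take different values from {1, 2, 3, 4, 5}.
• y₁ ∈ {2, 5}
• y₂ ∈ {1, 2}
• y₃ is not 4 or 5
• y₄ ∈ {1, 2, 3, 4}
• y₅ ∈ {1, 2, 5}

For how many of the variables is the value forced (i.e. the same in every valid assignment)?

Among the 5 variables, 4 fits only y₄ (and all 5 values in {1, 2, 3, 4, 5} must be used), so y₄ = 4.
The 4 still-open variables together cover exactly {1, 2, 3, 5} — 4 values for 4 variables — and 3 appears only in y₃'s list, so y₃ = 3.
Determined: y₃=3, y₄=4. The other variables each still have more than one consistent value. That makes 2.

2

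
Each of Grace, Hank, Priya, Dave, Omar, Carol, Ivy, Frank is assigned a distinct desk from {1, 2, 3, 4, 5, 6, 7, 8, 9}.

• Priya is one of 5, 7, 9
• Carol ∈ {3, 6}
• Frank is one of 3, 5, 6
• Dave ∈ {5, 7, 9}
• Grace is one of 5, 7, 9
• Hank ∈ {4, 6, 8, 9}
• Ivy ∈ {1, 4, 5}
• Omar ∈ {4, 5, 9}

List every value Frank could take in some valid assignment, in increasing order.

3, 6

Among the 8 variables, 1 fits only Ivy (and all 8 values in {1, 3, 4, 5, 6, 7, 8, 9} must be used), so Ivy = 1.
The 7 still-open variables draw from only 7 values {3, 4, 5, 6, 7, 8, 9}, so each is used; only Hank can be 8, hence Hank = 8.
Among the 6 still-open variables, 4 fits only Omar (and all 6 values in {3, 4, 5, 6, 7, 9} must be used), so Omar = 4.
Grace, Priya, Dave between them cover only {5, 7, 9} — a naked triple. Remove those values from Frank.
No further eliminations apply; Frank can still be any of 3, 6.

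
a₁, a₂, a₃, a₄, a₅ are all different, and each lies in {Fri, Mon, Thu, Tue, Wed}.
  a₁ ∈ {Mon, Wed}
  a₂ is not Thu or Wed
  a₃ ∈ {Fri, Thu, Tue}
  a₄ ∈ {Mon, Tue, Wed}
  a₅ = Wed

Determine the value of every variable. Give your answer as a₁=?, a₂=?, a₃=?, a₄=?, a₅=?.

a₁=Mon, a₂=Fri, a₃=Thu, a₄=Tue, a₅=Wed

a₅ has just one choice, so a₅ = Wed. Remove Wed from a₁, a₄.
a₁ must be Mon (only option left). Eliminate Mon elsewhere: a₂, a₄.
That leaves a₄ = Tue. Remove Tue from a₂, a₃.
a₂ must be Fri (only option left). So a₃ can't be Fri.
a₃ must be Thu (only option left).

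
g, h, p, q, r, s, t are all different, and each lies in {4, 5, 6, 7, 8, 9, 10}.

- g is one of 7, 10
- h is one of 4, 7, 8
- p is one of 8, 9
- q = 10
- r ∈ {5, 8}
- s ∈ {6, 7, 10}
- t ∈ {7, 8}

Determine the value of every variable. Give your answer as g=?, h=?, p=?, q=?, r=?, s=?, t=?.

q has just one choice, so q = 10. Eliminate 10 elsewhere: g, s.
g must be 7 (only option left). Strike 7 from h, s, t.
s has just one choice, so s = 6.
t's domain is down to {8}, so t = 8. Strike 8 from h, p, r.
h has just one choice, so h = 4.
p must be 9 (only option left).
r has just one choice, so r = 5.

g=7, h=4, p=9, q=10, r=5, s=6, t=8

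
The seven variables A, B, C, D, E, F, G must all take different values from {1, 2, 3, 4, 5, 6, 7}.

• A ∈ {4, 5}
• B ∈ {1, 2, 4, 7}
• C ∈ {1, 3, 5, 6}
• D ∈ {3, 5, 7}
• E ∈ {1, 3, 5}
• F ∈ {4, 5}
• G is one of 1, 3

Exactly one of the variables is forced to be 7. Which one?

Among the 7 variables, 2 fits only B (and all 7 values in {1, 2, 3, 4, 5, 6, 7} must be used), so B = 2.
The 6 still-open variables draw from only 6 values {1, 3, 4, 5, 6, 7}, so each is used; only C can be 6, hence C = 6.
The 5 still-open variables together cover exactly {1, 3, 4, 5, 7} — 5 values for 5 variables — and 7 appears only in D's list, so D = 7.

D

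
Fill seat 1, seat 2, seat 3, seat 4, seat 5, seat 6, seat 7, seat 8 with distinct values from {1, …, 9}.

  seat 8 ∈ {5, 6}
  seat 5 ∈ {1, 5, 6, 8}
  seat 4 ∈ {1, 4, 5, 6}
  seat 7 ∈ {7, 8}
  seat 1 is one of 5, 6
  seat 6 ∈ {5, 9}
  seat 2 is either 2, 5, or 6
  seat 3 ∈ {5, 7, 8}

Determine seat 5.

1

The 8 variables together cover exactly {1, 2, 4, 5, 6, 7, 8, 9} — 8 values for 8 variables — and 2 appears only in seat 2's list, so seat 2 = 2.
The 7 still-open variables together cover exactly {1, 4, 5, 6, 7, 8, 9} — 7 values for 7 variables — and 4 appears only in seat 4's list, so seat 4 = 4.
Among the 6 still-open variables, 1 fits only seat 5 (and all 6 values in {1, 5, 6, 7, 8, 9} must be used), so seat 5 = 1.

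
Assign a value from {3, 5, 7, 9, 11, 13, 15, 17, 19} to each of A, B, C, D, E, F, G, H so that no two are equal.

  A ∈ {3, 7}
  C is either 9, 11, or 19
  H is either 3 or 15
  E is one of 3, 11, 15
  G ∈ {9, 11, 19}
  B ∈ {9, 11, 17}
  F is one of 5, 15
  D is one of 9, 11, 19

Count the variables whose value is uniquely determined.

Among the 8 variables, 5 fits only F (and all 8 values in {3, 5, 7, 9, 11, 15, 17, 19} must be used), so F = 5.
Among the 7 still-open variables, 7 fits only A (and all 7 values in {3, 7, 9, 11, 15, 17, 19} must be used), so A = 7.
The 6 still-open variables together cover exactly {3, 9, 11, 15, 17, 19} — 6 values for 6 variables — and 17 appears only in B's list, so B = 17.
The 3 variables C, D, G are confined to {9, 11, 19}, which locks those values in; drop them from E.
Determined: A=7, B=17, F=5. The other variables each still have more than one consistent value. That makes 3.

3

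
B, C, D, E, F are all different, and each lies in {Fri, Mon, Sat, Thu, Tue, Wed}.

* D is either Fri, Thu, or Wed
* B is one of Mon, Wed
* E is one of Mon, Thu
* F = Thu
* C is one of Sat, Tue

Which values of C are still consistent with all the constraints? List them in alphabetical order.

F must be Thu (only option left). Eliminate Thu elsewhere: D, E.
E's domain is down to {Mon}, so E = Mon. Remove Mon from B.
B's domain is down to {Wed}, so B = Wed. So D can't be Wed.
D's domain is down to {Fri}, so D = Fri.
No further eliminations apply; C can still be any of Sat, Tue.

Sat, Tue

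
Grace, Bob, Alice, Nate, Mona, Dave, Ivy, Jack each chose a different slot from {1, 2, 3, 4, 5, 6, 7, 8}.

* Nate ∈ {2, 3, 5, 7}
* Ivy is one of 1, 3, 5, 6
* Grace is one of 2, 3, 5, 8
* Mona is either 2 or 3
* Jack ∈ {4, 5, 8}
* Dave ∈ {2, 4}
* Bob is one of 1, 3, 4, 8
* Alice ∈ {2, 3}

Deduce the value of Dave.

4

The 8 variables draw from only 8 values {1, 2, 3, 4, 5, 6, 7, 8}, so each is used; only Ivy can be 6, hence Ivy = 6.
Among the 7 still-open variables, 1 fits only Bob (and all 7 values in {1, 2, 3, 4, 5, 7, 8} must be used), so Bob = 1.
Among the 6 still-open variables, 7 fits only Nate (and all 6 values in {2, 3, 4, 5, 7, 8} must be used), so Nate = 7.
Alice and Mona between them cover only {2, 3} — a naked pair. Remove those values from Grace, Dave.
So Dave = 4.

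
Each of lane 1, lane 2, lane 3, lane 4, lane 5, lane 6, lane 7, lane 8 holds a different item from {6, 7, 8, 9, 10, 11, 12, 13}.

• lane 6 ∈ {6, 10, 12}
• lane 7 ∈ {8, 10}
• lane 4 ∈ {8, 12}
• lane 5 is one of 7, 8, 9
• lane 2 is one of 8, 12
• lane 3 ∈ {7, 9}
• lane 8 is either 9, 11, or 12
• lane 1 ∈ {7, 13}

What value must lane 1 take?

13

Among the 8 variables, 6 fits only lane 6 (and all 8 values in {6, 7, 8, 9, 10, 11, 12, 13} must be used), so lane 6 = 6.
The 7 still-open variables draw from only 7 values {7, 8, 9, 10, 11, 12, 13}, so each is used; only lane 7 can be 10, hence lane 7 = 10.
Among the 6 still-open variables, 11 fits only lane 8 (and all 6 values in {7, 8, 9, 11, 12, 13} must be used), so lane 8 = 11.
The 5 still-open variables together cover exactly {7, 8, 9, 12, 13} — 5 values for 5 variables — and 13 appears only in lane 1's list, so lane 1 = 13.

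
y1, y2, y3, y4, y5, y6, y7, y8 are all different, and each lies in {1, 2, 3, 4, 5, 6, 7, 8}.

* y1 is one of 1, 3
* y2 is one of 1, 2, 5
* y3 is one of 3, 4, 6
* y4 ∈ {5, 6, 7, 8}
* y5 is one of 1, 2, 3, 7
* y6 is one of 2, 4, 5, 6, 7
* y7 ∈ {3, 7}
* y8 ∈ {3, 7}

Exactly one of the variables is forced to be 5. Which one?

Among the 8 variables, 8 fits only y4 (and all 8 values in {1, 2, 3, 4, 5, 6, 7, 8} must be used), so y4 = 8.
The 2 variables y7 and y8 are confined to {3, 7}, which locks those values in; drop them from y1, y3, y5, y6.
That leaves y1 = 1. Remove 1 from y2, y5.
y5's domain is down to {2}, so y5 = 2. So y2, y6 can't be 2.

y2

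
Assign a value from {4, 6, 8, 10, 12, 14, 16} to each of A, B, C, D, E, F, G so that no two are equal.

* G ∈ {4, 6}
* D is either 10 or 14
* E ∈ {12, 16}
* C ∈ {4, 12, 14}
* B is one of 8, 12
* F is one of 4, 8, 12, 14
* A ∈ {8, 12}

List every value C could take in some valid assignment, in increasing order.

Among the 7 variables, 6 fits only G (and all 7 values in {4, 6, 8, 10, 12, 14, 16} must be used), so G = 6.
The 6 still-open variables draw from only 6 values {4, 8, 10, 12, 14, 16}, so each is used; only D can be 10, hence D = 10.
The 5 still-open variables together cover exactly {4, 8, 12, 14, 16} — 5 values for 5 variables — and 16 appears only in E's list, so E = 16.
The 2 variables A and B are confined to {8, 12}, which locks those values in; drop them from C, F.
No further eliminations apply; C can still be any of 4, 14.

4, 14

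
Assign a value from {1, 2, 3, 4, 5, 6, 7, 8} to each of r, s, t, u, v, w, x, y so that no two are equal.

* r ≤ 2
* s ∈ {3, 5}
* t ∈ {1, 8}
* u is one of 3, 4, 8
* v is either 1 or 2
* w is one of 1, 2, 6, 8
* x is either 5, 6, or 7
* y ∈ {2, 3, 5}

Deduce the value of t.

8

Among the 8 variables, 4 fits only u (and all 8 values in {1, 2, 3, 4, 5, 6, 7, 8} must be used), so u = 4.
The 7 still-open variables together cover exactly {1, 2, 3, 5, 6, 7, 8} — 7 values for 7 variables — and 7 appears only in x's list, so x = 7.
Among the 6 still-open variables, 6 fits only w (and all 6 values in {1, 2, 3, 5, 6, 8} must be used), so w = 6.
The 5 still-open variables draw from only 5 values {1, 2, 3, 5, 8}, so each is used; only t can be 8, hence t = 8.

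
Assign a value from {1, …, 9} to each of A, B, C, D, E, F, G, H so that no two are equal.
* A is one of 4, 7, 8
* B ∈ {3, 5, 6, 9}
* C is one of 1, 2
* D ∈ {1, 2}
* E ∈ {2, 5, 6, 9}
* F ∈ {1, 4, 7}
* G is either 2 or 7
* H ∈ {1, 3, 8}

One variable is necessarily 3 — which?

C and D share exactly the 2 values {1, 2}; by pigeonhole those values go to them, so strike 1, 2 from E, F, G, H.
G's domain is down to {7}, so G = 7. Eliminate 7 elsewhere: A, F.
That leaves F = 4. Strike 4 from A.
A must be 8 (only option left). Eliminate 8 elsewhere: H.
So 3 goes to H.

H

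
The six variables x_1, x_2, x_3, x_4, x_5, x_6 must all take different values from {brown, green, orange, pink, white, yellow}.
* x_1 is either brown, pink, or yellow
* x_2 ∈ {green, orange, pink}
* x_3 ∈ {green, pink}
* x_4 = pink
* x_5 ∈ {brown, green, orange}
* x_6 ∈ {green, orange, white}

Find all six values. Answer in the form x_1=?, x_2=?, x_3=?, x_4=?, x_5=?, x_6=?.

x_4 must be pink (only option left). So x_1, x_2, x_3 can't be pink.
x_3 must be green (only option left). Strike green from x_2, x_5, x_6.
x_2 must be orange (only option left). Strike orange from x_5, x_6.
x_5 must be brown (only option left). Eliminate brown elsewhere: x_1.
x_6 must be white (only option left).
x_1's domain is down to {yellow}, so x_1 = yellow.

x_1=yellow, x_2=orange, x_3=green, x_4=pink, x_5=brown, x_6=white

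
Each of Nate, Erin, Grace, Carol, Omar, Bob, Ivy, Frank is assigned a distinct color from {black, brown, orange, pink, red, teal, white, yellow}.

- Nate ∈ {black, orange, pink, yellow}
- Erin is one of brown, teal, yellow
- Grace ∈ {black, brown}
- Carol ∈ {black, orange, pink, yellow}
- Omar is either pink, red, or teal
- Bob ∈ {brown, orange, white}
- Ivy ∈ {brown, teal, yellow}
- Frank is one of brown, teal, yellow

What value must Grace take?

black

Among the 8 variables, red fits only Omar (and all 8 values in {black, brown, orange, pink, red, teal, white, yellow} must be used), so Omar = red.
The 7 still-open variables draw from only 7 values {black, brown, orange, pink, teal, white, yellow}, so each is used; only Bob can be white, hence Bob = white.
The 3 variables Erin, Ivy, Frank are confined to {brown, teal, yellow}, which locks those values in; drop them from Nate, Grace, Carol.
So Grace = black.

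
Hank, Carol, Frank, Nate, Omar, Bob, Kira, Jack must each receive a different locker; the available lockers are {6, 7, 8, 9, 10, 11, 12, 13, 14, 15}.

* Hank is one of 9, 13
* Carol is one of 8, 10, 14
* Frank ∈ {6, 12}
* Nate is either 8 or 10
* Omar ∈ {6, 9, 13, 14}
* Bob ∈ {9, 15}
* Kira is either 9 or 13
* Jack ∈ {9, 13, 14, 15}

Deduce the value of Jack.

The 8 variables together cover exactly {6, 8, 9, 10, 12, 13, 14, 15} — 8 values for 8 variables — and 12 appears only in Frank's list, so Frank = 12.
Among the 7 still-open variables, 6 fits only Omar (and all 7 values in {6, 8, 9, 10, 13, 14, 15} must be used), so Omar = 6.
The 2 variables Hank and Kira are confined to {9, 13}, which locks those values in; drop them from Bob, Jack.
That leaves Bob = 15. So Jack can't be 15.
So Jack = 14.

14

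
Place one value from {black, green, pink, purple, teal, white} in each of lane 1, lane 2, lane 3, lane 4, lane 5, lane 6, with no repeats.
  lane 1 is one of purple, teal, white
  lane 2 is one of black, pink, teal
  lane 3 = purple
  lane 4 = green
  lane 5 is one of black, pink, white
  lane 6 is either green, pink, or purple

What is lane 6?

pink

lane 3's domain is down to {purple}, so lane 3 = purple. Strike purple from lane 1, lane 6.
lane 4 has just one choice, so lane 4 = green. So lane 6 can't be green.
So lane 6 = pink.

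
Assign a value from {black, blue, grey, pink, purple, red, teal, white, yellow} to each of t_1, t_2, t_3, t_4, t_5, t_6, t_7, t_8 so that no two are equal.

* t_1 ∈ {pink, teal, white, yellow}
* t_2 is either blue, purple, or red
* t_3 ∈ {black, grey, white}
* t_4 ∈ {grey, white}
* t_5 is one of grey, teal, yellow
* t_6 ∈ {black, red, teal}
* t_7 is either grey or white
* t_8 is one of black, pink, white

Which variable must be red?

The 2 variables t_4 and t_7 are confined to {grey, white}, which locks those values in; drop them from t_1, t_3, t_5, t_8.
That leaves t_3 = black. Strike black from t_6, t_8.
t_8 must be pink (only option left). Remove pink from t_1.
The 2 variables t_1 and t_5 are confined to {teal, yellow}, which locks those values in; drop them from t_6.
So red goes to t_6.

t_6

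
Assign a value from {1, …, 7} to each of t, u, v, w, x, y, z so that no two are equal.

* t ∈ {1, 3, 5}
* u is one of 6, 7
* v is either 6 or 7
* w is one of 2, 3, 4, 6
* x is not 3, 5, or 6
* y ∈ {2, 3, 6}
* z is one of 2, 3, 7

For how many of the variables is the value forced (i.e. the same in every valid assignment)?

3

Among the 7 variables, 5 fits only t (and all 7 values in {1, 2, 3, 4, 5, 6, 7} must be used), so t = 5.
Among the 6 still-open variables, 1 fits only x (and all 6 values in {1, 2, 3, 4, 6, 7} must be used), so x = 1.
Among the 5 still-open variables, 4 fits only w (and all 5 values in {2, 3, 4, 6, 7} must be used), so w = 4.
The 2 variables u and v are confined to {6, 7}, which locks those values in; drop them from y, z.
Determined: t=5, w=4, x=1. The other variables each still have more than one consistent value. That makes 3.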